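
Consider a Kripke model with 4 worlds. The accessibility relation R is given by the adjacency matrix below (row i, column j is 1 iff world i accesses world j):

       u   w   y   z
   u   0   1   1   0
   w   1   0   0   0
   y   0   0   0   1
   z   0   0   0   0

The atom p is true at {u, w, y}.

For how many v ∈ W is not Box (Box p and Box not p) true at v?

u: Box (Box p and Box not p) is F. ✓
w: Box (Box p and Box not p) is F. ✓
y: Box (Box p and Box not p) is T. ✗
z: Box (Box p and Box not p) is T. ✗
Satisfying worlds: {u, w}.

2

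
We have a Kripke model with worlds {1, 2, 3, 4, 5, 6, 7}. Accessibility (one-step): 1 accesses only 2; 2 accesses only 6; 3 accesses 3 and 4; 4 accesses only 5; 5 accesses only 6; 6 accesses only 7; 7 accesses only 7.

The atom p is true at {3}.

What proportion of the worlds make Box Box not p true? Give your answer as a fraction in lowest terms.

1: successors {2}; Box not p there: 2:T. ✓
2: successors {6}; Box not p there: 6:T. ✓
3: successors {3, 4}; Box not p there: 3:F, 4:T. ✗
4: successors {5}; Box not p there: 5:T. ✓
5: successors {6}; Box not p there: 6:T. ✓
6: successors {7}; Box not p there: 7:T. ✓
7: successors {7}; Box not p there: 7:T. ✓
That's 6 of 7 worlds, so 6/7.

6/7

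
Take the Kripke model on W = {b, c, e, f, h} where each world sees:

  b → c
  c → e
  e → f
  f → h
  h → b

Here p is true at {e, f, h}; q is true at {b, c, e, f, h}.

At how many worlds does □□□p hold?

3

b: successors {c}; □□p there: c:T. ✓
c: successors {e}; □□p there: e:T. ✓
e: successors {f}; □□p there: f:F. ✗
f: successors {h}; □□p there: h:F. ✗
h: successors {b}; □□p there: b:T. ✓
Satisfying worlds: {b, c, h}.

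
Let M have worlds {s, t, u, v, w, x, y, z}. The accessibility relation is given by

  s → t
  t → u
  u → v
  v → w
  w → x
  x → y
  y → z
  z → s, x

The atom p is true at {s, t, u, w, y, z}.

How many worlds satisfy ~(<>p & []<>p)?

s: <>p & []<>p is T. ✗
t: <>p & []<>p is F. ✓
u: <>p & []<>p is F. ✓
v: <>p & []<>p is F. ✓
w: <>p & []<>p is F. ✓
x: <>p & []<>p is T. ✗
y: <>p & []<>p is T. ✗
z: <>p & []<>p is T. ✗
Satisfying worlds: {t, u, v, w}.

4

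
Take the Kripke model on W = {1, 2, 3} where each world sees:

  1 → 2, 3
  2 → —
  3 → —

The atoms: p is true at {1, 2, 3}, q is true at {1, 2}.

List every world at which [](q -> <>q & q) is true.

{2, 3}

1: successors {2, 3}; q -> <>q & q there: 2:F, 3:T. ✗
2: no successors, so [](q -> <>q & q) holds vacuously. ✓
3: no successors, so [](q -> <>q & q) holds vacuously. ✓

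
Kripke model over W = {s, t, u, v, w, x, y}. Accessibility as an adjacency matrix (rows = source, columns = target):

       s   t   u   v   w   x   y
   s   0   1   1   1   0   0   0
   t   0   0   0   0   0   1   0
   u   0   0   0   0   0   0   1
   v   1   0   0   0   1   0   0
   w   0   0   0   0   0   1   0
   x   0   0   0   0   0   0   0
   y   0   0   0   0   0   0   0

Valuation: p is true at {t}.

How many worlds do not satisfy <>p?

6

s: successors {t, u, v}; p there: t:T, u:F, v:F. ✓
t: successors {x}; p there: x:F. ✗
u: successors {y}; p there: y:F. ✗
v: successors {s, w}; p there: s:F, w:F. ✗
w: successors {x}; p there: x:F. ✗
x: no successors, so <>p fails. ✗
y: no successors, so <>p fails. ✗
Satisfying worlds: {s}.
So <>p fails at the other 6 worlds.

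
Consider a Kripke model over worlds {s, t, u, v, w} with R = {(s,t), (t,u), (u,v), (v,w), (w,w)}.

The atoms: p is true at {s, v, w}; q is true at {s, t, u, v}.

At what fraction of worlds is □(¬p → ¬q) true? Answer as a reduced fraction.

3/5

s: successors {t}; ¬p → ¬q there: t:F. ✗
t: successors {u}; ¬p → ¬q there: u:F. ✗
u: successors {v}; ¬p → ¬q there: v:T. ✓
v: successors {w}; ¬p → ¬q there: w:T. ✓
w: successors {w}; ¬p → ¬q there: w:T. ✓
That's 3 of 5 worlds, so 3/5.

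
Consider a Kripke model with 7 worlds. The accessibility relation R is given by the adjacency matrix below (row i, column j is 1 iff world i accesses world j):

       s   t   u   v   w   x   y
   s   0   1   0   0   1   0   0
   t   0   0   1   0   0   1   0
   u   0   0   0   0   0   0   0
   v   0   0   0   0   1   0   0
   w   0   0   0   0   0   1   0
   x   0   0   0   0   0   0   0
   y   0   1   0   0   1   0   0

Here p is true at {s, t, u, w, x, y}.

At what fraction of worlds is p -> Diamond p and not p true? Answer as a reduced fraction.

s: p is T, Diamond p and not p is F. ✗
t: p is T, Diamond p and not p is F. ✗
u: p is T, Diamond p and not p is F. ✗
v: p is F, Diamond p and not p is T. ✓
w: p is T, Diamond p and not p is F. ✗
x: p is T, Diamond p and not p is F. ✗
y: p is T, Diamond p and not p is F. ✗
That's 1 of 7 worlds, so 1/7.

1/7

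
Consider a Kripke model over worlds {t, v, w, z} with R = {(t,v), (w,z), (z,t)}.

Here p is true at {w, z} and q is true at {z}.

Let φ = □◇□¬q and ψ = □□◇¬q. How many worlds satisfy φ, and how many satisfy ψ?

3 and 3

For □◇□¬q:
t: successors {v}; ◇□¬q there: v:F. ✗
v: no successors, so □◇□¬q holds vacuously. ✓
w: successors {z}; ◇□¬q there: z:T. ✓
z: successors {t}; ◇□¬q there: t:T. ✓
— 3 worlds.
For □□◇¬q:
t: successors {v}; □◇¬q there: v:T. ✓
v: no successors, so □□◇¬q holds vacuously. ✓
w: successors {z}; □◇¬q there: z:T. ✓
z: successors {t}; □◇¬q there: t:F. ✗
— 3 worlds.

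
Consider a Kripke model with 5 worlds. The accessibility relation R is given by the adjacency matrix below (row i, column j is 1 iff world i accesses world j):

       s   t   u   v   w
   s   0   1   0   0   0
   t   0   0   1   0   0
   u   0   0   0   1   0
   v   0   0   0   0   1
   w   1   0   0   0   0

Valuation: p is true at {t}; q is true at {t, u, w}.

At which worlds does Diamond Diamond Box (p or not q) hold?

{s, u, v}

s: successors {t}; Diamond Box (p or not q) there: t:T. ✓
t: successors {u}; Diamond Box (p or not q) there: u:F. ✗
u: successors {v}; Diamond Box (p or not q) there: v:T. ✓
v: successors {w}; Diamond Box (p or not q) there: w:T. ✓
w: successors {s}; Diamond Box (p or not q) there: s:F. ✗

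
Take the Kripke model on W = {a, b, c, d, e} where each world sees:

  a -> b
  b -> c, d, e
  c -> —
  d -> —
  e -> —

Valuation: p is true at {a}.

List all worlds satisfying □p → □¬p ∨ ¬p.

{a, b, c, d, e}

a: □p is F, □¬p ∨ ¬p is T. ✓
b: □p is F, □¬p ∨ ¬p is T. ✓
c: □p is T, □¬p ∨ ¬p is T. ✓
d: □p is T, □¬p ∨ ¬p is T. ✓
e: □p is T, □¬p ∨ ¬p is T. ✓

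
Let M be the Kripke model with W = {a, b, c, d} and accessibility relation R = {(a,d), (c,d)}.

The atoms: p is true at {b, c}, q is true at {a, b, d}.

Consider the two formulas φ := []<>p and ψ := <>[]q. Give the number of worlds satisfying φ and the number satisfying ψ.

2 and 2

For []<>p:
a: successors {d}; <>p there: d:F. ✗
b: no successors, so []<>p holds vacuously. ✓
c: successors {d}; <>p there: d:F. ✗
d: no successors, so []<>p holds vacuously. ✓
— 2 worlds.
For <>[]q:
a: successors {d}; []q there: d:T. ✓
b: no successors, so <>[]q fails. ✗
c: successors {d}; []q there: d:T. ✓
d: no successors, so <>[]q fails. ✗
— 2 worlds.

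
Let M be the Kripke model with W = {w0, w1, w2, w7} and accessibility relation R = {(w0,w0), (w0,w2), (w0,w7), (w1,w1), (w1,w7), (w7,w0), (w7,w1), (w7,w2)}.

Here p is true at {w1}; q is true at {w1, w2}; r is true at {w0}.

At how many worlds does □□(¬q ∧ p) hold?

1

w0: successors {w0, w2, w7}; □(¬q ∧ p) there: w0:F, w2:T, w7:F. ✗
w1: successors {w1, w7}; □(¬q ∧ p) there: w1:F, w7:F. ✗
w2: no successors, so □□(¬q ∧ p) holds vacuously. ✓
w7: successors {w0, w1, w2}; □(¬q ∧ p) there: w0:F, w1:F, w2:T. ✗
Satisfying worlds: {w2}.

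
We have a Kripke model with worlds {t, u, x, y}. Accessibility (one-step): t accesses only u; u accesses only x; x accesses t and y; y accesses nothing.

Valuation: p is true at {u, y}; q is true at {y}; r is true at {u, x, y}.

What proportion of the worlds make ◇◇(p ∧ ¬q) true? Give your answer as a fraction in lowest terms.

t: successors {u}; ◇(p ∧ ¬q) there: u:F. ✗
u: successors {x}; ◇(p ∧ ¬q) there: x:F. ✗
x: successors {t, y}; ◇(p ∧ ¬q) there: t:T, y:F. ✓
y: no successors, so ◇◇(p ∧ ¬q) fails. ✗
That's 1 of 4 worlds, so 1/4.

1/4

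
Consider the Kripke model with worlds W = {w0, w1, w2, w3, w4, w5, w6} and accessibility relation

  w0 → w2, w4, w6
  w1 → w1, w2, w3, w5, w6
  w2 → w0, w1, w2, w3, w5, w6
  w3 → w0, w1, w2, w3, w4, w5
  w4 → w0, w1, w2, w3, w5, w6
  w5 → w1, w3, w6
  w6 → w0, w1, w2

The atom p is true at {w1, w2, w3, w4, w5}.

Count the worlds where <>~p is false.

w0: successors {w2, w4, w6}; ~p there: w2:F, w4:F, w6:T. ✓
w1: successors {w1, w2, w3, w5, w6}; ~p there: w1:F, w2:F, w3:F, w5:F, w6:T. ✓
w2: successors {w0, w1, w2, w3, w5, w6}; ~p there: w0:T, w1:F, w2:F, w3:F, w5:F, w6:T. ✓
w3: successors {w0, w1, w2, w3, w4, w5}; ~p there: w0:T, w1:F, w2:F, w3:F, w4:F, w5:F. ✓
w4: successors {w0, w1, w2, w3, w5, w6}; ~p there: w0:T, w1:F, w2:F, w3:F, w5:F, w6:T. ✓
w5: successors {w1, w3, w6}; ~p there: w1:F, w3:F, w6:T. ✓
w6: successors {w0, w1, w2}; ~p there: w0:T, w1:F, w2:F. ✓
Satisfying worlds: {w0, w1, w2, w3, w4, w5, w6}.
So <>~p fails at the other 0 worlds.

0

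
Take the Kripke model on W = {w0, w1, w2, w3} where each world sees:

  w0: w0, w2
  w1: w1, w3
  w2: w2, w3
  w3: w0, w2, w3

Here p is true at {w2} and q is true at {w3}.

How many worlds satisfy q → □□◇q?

w0: q is F, □□◇q is F. ✓
w1: q is F, □□◇q is F. ✓
w2: q is F, □□◇q is F. ✓
w3: q is T, □□◇q is F. ✗
Satisfying worlds: {w0, w1, w2}.

3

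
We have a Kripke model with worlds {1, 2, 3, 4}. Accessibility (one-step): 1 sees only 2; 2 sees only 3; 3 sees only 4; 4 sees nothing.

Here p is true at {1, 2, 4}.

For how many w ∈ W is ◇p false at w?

2

1: successors {2}; p there: 2:T. ✓
2: successors {3}; p there: 3:F. ✗
3: successors {4}; p there: 4:T. ✓
4: no successors, so ◇p fails. ✗
Satisfying worlds: {1, 3}.
So ◇p fails at the other 2 worlds.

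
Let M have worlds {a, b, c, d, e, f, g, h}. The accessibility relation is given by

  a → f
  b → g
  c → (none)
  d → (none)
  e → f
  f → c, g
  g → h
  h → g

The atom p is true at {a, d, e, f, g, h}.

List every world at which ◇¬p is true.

{f}

a: successors {f}; ¬p there: f:F. ✗
b: successors {g}; ¬p there: g:F. ✗
c: no successors, so ◇¬p fails. ✗
d: no successors, so ◇¬p fails. ✗
e: successors {f}; ¬p there: f:F. ✗
f: successors {c, g}; ¬p there: c:T, g:F. ✓
g: successors {h}; ¬p there: h:F. ✗
h: successors {g}; ¬p there: g:F. ✗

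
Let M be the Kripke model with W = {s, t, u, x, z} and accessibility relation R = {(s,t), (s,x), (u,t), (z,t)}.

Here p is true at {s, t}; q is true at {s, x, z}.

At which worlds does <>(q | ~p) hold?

s: successors {t, x}; q | ~p there: t:F, x:T. ✓
t: no successors, so <>(q | ~p) fails. ✗
u: successors {t}; q | ~p there: t:F. ✗
x: no successors, so <>(q | ~p) fails. ✗
z: successors {t}; q | ~p there: t:F. ✗

{s}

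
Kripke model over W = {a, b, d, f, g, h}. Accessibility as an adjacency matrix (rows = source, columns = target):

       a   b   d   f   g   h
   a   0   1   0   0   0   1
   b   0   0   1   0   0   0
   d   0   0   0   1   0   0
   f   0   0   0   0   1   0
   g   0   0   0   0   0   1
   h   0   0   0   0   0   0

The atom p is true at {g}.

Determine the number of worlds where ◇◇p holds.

a: successors {b, h}; ◇p there: b:F, h:F. ✗
b: successors {d}; ◇p there: d:F. ✗
d: successors {f}; ◇p there: f:T. ✓
f: successors {g}; ◇p there: g:F. ✗
g: successors {h}; ◇p there: h:F. ✗
h: no successors, so ◇◇p fails. ✗
Satisfying worlds: {d}.

1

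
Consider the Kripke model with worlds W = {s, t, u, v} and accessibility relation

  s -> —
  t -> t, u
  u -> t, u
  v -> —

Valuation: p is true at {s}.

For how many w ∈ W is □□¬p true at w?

4

s: no successors, so □□¬p holds vacuously. ✓
t: successors {t, u}; □¬p there: t:T, u:T. ✓
u: successors {t, u}; □¬p there: t:T, u:T. ✓
v: no successors, so □□¬p holds vacuously. ✓
Satisfying worlds: {s, t, u, v}.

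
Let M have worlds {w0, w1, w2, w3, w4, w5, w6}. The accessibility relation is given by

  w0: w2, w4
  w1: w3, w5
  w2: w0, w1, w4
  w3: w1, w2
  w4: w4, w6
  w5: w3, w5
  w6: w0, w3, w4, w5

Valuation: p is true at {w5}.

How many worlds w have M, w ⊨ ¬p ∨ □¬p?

6

w0: ¬p is T, □¬p is T. ✓
w1: ¬p is T, □¬p is F. ✓
w2: ¬p is T, □¬p is T. ✓
w3: ¬p is T, □¬p is T. ✓
w4: ¬p is T, □¬p is T. ✓
w5: ¬p is F, □¬p is F. ✗
w6: ¬p is T, □¬p is F. ✓
Satisfying worlds: {w0, w1, w2, w3, w4, w6}.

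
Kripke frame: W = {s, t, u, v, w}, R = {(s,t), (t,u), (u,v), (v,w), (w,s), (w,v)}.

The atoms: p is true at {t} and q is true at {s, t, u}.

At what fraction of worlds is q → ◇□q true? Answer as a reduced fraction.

3/5

s: q is T, ◇□q is T. ✓
t: q is T, ◇□q is F. ✗
u: q is T, ◇□q is F. ✗
v: q is F, ◇□q is F. ✓
w: q is F, ◇□q is T. ✓
That's 3 of 5 worlds, so 3/5.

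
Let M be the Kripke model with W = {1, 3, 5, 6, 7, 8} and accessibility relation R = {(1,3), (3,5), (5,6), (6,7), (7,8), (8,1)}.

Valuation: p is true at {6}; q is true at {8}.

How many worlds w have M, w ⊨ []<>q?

1

1: successors {3}; <>q there: 3:F. ✗
3: successors {5}; <>q there: 5:F. ✗
5: successors {6}; <>q there: 6:F. ✗
6: successors {7}; <>q there: 7:T. ✓
7: successors {8}; <>q there: 8:F. ✗
8: successors {1}; <>q there: 1:F. ✗
Satisfying worlds: {6}.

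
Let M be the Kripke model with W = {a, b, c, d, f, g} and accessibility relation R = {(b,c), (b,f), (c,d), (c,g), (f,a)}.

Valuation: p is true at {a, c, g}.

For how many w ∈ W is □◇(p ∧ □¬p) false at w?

2

a: no successors, so □◇(p ∧ □¬p) holds vacuously. ✓
b: successors {c, f}; ◇(p ∧ □¬p) there: c:T, f:T. ✓
c: successors {d, g}; ◇(p ∧ □¬p) there: d:F, g:F. ✗
d: no successors, so □◇(p ∧ □¬p) holds vacuously. ✓
f: successors {a}; ◇(p ∧ □¬p) there: a:F. ✗
g: no successors, so □◇(p ∧ □¬p) holds vacuously. ✓
Satisfying worlds: {a, b, d, g}.
So □◇(p ∧ □¬p) fails at the other 2 worlds.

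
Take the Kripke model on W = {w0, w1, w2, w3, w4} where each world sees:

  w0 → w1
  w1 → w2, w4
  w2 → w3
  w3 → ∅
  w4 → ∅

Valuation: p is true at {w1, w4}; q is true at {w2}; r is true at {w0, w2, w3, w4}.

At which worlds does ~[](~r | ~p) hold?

w0: [](~r | ~p) is T. ✗
w1: [](~r | ~p) is F. ✓
w2: [](~r | ~p) is T. ✗
w3: [](~r | ~p) is T. ✗
w4: [](~r | ~p) is T. ✗

{w1}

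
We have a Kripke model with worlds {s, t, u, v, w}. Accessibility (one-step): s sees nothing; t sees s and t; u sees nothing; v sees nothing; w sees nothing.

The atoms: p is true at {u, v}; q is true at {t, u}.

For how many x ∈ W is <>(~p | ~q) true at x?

1

s: no successors, so <>(~p | ~q) fails. ✗
t: successors {s, t}; ~p | ~q there: s:T, t:T. ✓
u: no successors, so <>(~p | ~q) fails. ✗
v: no successors, so <>(~p | ~q) fails. ✗
w: no successors, so <>(~p | ~q) fails. ✗
Satisfying worlds: {t}.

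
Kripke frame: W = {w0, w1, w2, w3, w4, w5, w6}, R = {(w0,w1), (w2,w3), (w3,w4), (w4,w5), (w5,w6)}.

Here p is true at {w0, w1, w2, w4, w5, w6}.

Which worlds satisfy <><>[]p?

w0: successors {w1}; <>[]p there: w1:F. ✗
w1: no successors, so <><>[]p fails. ✗
w2: successors {w3}; <>[]p there: w3:T. ✓
w3: successors {w4}; <>[]p there: w4:T. ✓
w4: successors {w5}; <>[]p there: w5:T. ✓
w5: successors {w6}; <>[]p there: w6:F. ✗
w6: no successors, so <><>[]p fails. ✗

{w2, w3, w4}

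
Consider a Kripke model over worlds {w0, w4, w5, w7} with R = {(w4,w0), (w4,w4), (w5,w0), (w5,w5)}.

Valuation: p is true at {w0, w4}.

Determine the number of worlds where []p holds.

w0: no successors, so []p holds vacuously. ✓
w4: successors {w0, w4}; p there: w0:T, w4:T. ✓
w5: successors {w0, w5}; p there: w0:T, w5:F. ✗
w7: no successors, so []p holds vacuously. ✓
Satisfying worlds: {w0, w4, w7}.

3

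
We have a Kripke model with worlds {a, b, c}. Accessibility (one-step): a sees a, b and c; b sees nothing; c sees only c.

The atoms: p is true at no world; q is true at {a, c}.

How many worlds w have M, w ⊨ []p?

a: successors {a, b, c}; p there: a:F, b:F, c:F. ✗
b: no successors, so []p holds vacuously. ✓
c: successors {c}; p there: c:F. ✗
Satisfying worlds: {b}.

1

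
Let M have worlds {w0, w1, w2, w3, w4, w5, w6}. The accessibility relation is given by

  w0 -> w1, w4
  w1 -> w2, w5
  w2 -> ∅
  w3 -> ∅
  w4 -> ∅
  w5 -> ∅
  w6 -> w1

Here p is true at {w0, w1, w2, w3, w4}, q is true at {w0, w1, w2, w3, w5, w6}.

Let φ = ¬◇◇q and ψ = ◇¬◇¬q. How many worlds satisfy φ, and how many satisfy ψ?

For ¬◇◇q:
w0: ◇◇q is T. ✗
w1: ◇◇q is F. ✓
w2: ◇◇q is F. ✓
w3: ◇◇q is F. ✓
w4: ◇◇q is F. ✓
w5: ◇◇q is F. ✓
w6: ◇◇q is T. ✗
— 5 worlds.
For ◇¬◇¬q:
w0: successors {w1, w4}; ¬◇¬q there: w1:T, w4:T. ✓
w1: successors {w2, w5}; ¬◇¬q there: w2:T, w5:T. ✓
w2: no successors, so ◇¬◇¬q fails. ✗
w3: no successors, so ◇¬◇¬q fails. ✗
w4: no successors, so ◇¬◇¬q fails. ✗
w5: no successors, so ◇¬◇¬q fails. ✗
w6: successors {w1}; ¬◇¬q there: w1:T. ✓
— 3 worlds.

5 and 3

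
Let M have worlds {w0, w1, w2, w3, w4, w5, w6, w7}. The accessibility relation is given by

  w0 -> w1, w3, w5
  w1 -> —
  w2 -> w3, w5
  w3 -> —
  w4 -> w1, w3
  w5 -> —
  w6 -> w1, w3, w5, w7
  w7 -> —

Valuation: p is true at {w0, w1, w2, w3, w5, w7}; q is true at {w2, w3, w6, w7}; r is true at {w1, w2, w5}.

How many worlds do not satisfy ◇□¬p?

w0: successors {w1, w3, w5}; □¬p there: w1:T, w3:T, w5:T. ✓
w1: no successors, so ◇□¬p fails. ✗
w2: successors {w3, w5}; □¬p there: w3:T, w5:T. ✓
w3: no successors, so ◇□¬p fails. ✗
w4: successors {w1, w3}; □¬p there: w1:T, w3:T. ✓
w5: no successors, so ◇□¬p fails. ✗
w6: successors {w1, w3, w5, w7}; □¬p there: w1:T, w3:T, w5:T, w7:T. ✓
w7: no successors, so ◇□¬p fails. ✗
Satisfying worlds: {w0, w2, w4, w6}.
So ◇□¬p fails at the other 4 worlds.

4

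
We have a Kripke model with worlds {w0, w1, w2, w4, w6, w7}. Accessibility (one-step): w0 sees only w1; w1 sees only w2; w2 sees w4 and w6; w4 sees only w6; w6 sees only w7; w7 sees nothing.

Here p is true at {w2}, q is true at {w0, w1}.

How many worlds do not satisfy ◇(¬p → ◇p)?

4

w0: successors {w1}; ¬p → ◇p there: w1:T. ✓
w1: successors {w2}; ¬p → ◇p there: w2:T. ✓
w2: successors {w4, w6}; ¬p → ◇p there: w4:F, w6:F. ✗
w4: successors {w6}; ¬p → ◇p there: w6:F. ✗
w6: successors {w7}; ¬p → ◇p there: w7:F. ✗
w7: no successors, so ◇(¬p → ◇p) fails. ✗
Satisfying worlds: {w0, w1}.
So ◇(¬p → ◇p) fails at the other 4 worlds.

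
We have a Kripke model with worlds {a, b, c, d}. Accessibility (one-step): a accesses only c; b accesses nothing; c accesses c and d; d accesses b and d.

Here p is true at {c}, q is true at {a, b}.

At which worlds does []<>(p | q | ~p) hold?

{a, b, c}

a: successors {c}; <>(p | q | ~p) there: c:T. ✓
b: no successors, so []<>(p | q | ~p) holds vacuously. ✓
c: successors {c, d}; <>(p | q | ~p) there: c:T, d:T. ✓
d: successors {b, d}; <>(p | q | ~p) there: b:F, d:T. ✗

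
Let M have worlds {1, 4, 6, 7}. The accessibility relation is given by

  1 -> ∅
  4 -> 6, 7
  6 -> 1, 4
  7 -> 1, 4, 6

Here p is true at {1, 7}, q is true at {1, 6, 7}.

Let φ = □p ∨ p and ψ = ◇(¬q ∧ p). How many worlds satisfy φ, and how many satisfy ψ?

2 and 0

For □p ∨ p:
1: □p is T, p is T. ✓
4: □p is F, p is F. ✗
6: □p is F, p is F. ✗
7: □p is F, p is T. ✓
— 2 worlds.
For ◇(¬q ∧ p):
1: no successors, so ◇(¬q ∧ p) fails. ✗
4: successors {6, 7}; ¬q ∧ p there: 6:F, 7:F. ✗
6: successors {1, 4}; ¬q ∧ p there: 1:F, 4:F. ✗
7: successors {1, 4, 6}; ¬q ∧ p there: 1:F, 4:F, 6:F. ✗
— 0 worlds.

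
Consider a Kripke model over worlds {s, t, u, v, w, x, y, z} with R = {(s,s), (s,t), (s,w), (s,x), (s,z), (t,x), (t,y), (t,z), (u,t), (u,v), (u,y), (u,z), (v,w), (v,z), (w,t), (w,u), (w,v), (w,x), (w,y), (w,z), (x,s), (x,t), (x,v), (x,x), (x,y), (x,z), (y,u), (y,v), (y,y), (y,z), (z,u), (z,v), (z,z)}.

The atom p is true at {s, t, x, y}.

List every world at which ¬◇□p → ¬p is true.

{u, v, w, z}

s: ¬◇□p is T, ¬p is F. ✗
t: ¬◇□p is T, ¬p is F. ✗
u: ¬◇□p is T, ¬p is T. ✓
v: ¬◇□p is T, ¬p is T. ✓
w: ¬◇□p is T, ¬p is T. ✓
x: ¬◇□p is T, ¬p is F. ✗
y: ¬◇□p is T, ¬p is F. ✗
z: ¬◇□p is T, ¬p is T. ✓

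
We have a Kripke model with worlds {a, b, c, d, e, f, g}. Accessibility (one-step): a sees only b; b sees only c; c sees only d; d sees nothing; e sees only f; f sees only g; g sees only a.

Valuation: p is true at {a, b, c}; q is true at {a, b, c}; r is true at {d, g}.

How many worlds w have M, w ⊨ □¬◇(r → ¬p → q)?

a: successors {b}; ¬◇(r → ¬p → q) there: b:F. ✗
b: successors {c}; ¬◇(r → ¬p → q) there: c:T. ✓
c: successors {d}; ¬◇(r → ¬p → q) there: d:T. ✓
d: no successors, so □¬◇(r → ¬p → q) holds vacuously. ✓
e: successors {f}; ¬◇(r → ¬p → q) there: f:T. ✓
f: successors {g}; ¬◇(r → ¬p → q) there: g:F. ✗
g: successors {a}; ¬◇(r → ¬p → q) there: a:F. ✗
Satisfying worlds: {b, c, d, e}.

4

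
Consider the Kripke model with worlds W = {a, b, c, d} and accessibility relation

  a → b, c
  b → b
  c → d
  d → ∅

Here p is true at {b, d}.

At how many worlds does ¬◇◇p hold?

2

a: ◇◇p is T. ✗
b: ◇◇p is T. ✗
c: ◇◇p is F. ✓
d: ◇◇p is F. ✓
Satisfying worlds: {c, d}.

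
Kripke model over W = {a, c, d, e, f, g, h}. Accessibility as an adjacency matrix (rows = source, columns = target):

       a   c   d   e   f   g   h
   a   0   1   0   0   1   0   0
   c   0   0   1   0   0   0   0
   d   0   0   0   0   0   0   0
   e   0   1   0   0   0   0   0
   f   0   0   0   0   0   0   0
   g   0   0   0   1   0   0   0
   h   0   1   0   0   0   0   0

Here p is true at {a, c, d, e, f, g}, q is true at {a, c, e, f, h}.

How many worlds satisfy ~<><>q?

a: <><>q is F. ✓
c: <><>q is F. ✓
d: <><>q is F. ✓
e: <><>q is F. ✓
f: <><>q is F. ✓
g: <><>q is T. ✗
h: <><>q is F. ✓
Satisfying worlds: {a, c, d, e, f, h}.

6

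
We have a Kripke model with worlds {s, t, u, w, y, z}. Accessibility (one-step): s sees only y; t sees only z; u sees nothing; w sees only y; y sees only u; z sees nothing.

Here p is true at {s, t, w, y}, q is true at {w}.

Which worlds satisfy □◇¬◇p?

s: successors {y}; ◇¬◇p there: y:T. ✓
t: successors {z}; ◇¬◇p there: z:F. ✗
u: no successors, so □◇¬◇p holds vacuously. ✓
w: successors {y}; ◇¬◇p there: y:T. ✓
y: successors {u}; ◇¬◇p there: u:F. ✗
z: no successors, so □◇¬◇p holds vacuously. ✓

{s, u, w, z}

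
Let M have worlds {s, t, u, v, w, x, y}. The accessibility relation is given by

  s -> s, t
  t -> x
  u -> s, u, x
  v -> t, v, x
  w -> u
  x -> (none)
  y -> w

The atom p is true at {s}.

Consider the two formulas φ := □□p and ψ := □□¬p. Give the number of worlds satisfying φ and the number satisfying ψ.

2 and 4

For □□p:
s: successors {s, t}; □p there: s:F, t:F. ✗
t: successors {x}; □p there: x:T. ✓
u: successors {s, u, x}; □p there: s:F, u:F, x:T. ✗
v: successors {t, v, x}; □p there: t:F, v:F, x:T. ✗
w: successors {u}; □p there: u:F. ✗
x: no successors, so □□p holds vacuously. ✓
y: successors {w}; □p there: w:F. ✗
— 2 worlds.
For □□¬p:
s: successors {s, t}; □¬p there: s:F, t:T. ✗
t: successors {x}; □¬p there: x:T. ✓
u: successors {s, u, x}; □¬p there: s:F, u:F, x:T. ✗
v: successors {t, v, x}; □¬p there: t:T, v:T, x:T. ✓
w: successors {u}; □¬p there: u:F. ✗
x: no successors, so □□¬p holds vacuously. ✓
y: successors {w}; □¬p there: w:T. ✓
— 4 worlds.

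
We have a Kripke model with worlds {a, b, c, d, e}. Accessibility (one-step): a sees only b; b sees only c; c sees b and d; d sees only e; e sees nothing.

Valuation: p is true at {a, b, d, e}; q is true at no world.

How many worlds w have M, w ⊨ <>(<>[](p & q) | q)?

a: successors {b}; <>[](p & q) | q there: b:F. ✗
b: successors {c}; <>[](p & q) | q there: c:F. ✗
c: successors {b, d}; <>[](p & q) | q there: b:F, d:T. ✓
d: successors {e}; <>[](p & q) | q there: e:F. ✗
e: no successors, so <>(<>[](p & q) | q) fails. ✗
Satisfying worlds: {c}.

1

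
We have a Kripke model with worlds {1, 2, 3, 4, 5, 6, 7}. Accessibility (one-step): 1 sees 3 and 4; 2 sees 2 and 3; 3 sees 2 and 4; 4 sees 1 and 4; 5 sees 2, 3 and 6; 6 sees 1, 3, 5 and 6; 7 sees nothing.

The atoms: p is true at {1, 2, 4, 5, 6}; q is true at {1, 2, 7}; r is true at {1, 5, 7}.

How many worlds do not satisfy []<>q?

2

1: successors {3, 4}; <>q there: 3:T, 4:T. ✓
2: successors {2, 3}; <>q there: 2:T, 3:T. ✓
3: successors {2, 4}; <>q there: 2:T, 4:T. ✓
4: successors {1, 4}; <>q there: 1:F, 4:T. ✗
5: successors {2, 3, 6}; <>q there: 2:T, 3:T, 6:T. ✓
6: successors {1, 3, 5, 6}; <>q there: 1:F, 3:T, 5:T, 6:T. ✗
7: no successors, so []<>q holds vacuously. ✓
Satisfying worlds: {1, 2, 3, 5, 7}.
So []<>q fails at the other 2 worlds.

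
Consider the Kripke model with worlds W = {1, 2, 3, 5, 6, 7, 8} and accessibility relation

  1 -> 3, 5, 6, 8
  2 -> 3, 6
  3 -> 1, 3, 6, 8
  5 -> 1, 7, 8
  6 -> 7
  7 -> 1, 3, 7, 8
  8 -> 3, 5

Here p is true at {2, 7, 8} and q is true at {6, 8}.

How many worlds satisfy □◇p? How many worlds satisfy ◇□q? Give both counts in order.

For □◇p:
1: successors {3, 5, 6, 8}; ◇p there: 3:T, 5:T, 6:T, 8:F. ✗
2: successors {3, 6}; ◇p there: 3:T, 6:T. ✓
3: successors {1, 3, 6, 8}; ◇p there: 1:T, 3:T, 6:T, 8:F. ✗
5: successors {1, 7, 8}; ◇p there: 1:T, 7:T, 8:F. ✗
6: successors {7}; ◇p there: 7:T. ✓
7: successors {1, 3, 7, 8}; ◇p there: 1:T, 3:T, 7:T, 8:F. ✗
8: successors {3, 5}; ◇p there: 3:T, 5:T. ✓
— 3 worlds.
For ◇□q:
1: successors {3, 5, 6, 8}; □q there: 3:F, 5:F, 6:F, 8:F. ✗
2: successors {3, 6}; □q there: 3:F, 6:F. ✗
3: successors {1, 3, 6, 8}; □q there: 1:F, 3:F, 6:F, 8:F. ✗
5: successors {1, 7, 8}; □q there: 1:F, 7:F, 8:F. ✗
6: successors {7}; □q there: 7:F. ✗
7: successors {1, 3, 7, 8}; □q there: 1:F, 3:F, 7:F, 8:F. ✗
8: successors {3, 5}; □q there: 3:F, 5:F. ✗
— 0 worlds.

3 and 0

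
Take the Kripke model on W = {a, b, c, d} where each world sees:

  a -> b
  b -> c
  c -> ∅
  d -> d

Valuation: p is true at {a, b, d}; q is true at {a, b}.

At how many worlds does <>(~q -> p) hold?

2

a: successors {b}; ~q -> p there: b:T. ✓
b: successors {c}; ~q -> p there: c:F. ✗
c: no successors, so <>(~q -> p) fails. ✗
d: successors {d}; ~q -> p there: d:T. ✓
Satisfying worlds: {a, d}.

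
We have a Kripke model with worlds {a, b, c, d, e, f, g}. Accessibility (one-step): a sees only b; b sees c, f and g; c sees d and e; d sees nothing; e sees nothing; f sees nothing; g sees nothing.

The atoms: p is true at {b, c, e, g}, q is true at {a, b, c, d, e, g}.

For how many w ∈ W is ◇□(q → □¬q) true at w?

2

a: successors {b}; □(q → □¬q) there: b:F. ✗
b: successors {c, f, g}; □(q → □¬q) there: c:T, f:T, g:T. ✓
c: successors {d, e}; □(q → □¬q) there: d:T, e:T. ✓
d: no successors, so ◇□(q → □¬q) fails. ✗
e: no successors, so ◇□(q → □¬q) fails. ✗
f: no successors, so ◇□(q → □¬q) fails. ✗
g: no successors, so ◇□(q → □¬q) fails. ✗
Satisfying worlds: {b, c}.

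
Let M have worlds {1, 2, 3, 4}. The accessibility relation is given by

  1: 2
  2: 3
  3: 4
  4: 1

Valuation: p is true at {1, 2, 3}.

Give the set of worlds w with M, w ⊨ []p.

1: successors {2}; p there: 2:T. ✓
2: successors {3}; p there: 3:T. ✓
3: successors {4}; p there: 4:F. ✗
4: successors {1}; p there: 1:T. ✓

{1, 2, 4}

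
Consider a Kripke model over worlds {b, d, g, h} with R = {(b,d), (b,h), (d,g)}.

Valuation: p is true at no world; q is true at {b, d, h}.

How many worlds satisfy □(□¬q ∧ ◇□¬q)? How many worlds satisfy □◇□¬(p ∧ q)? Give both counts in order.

2 and 2

For □(□¬q ∧ ◇□¬q):
b: successors {d, h}; □¬q ∧ ◇□¬q there: d:T, h:F. ✗
d: successors {g}; □¬q ∧ ◇□¬q there: g:F. ✗
g: no successors, so □(□¬q ∧ ◇□¬q) holds vacuously. ✓
h: no successors, so □(□¬q ∧ ◇□¬q) holds vacuously. ✓
— 2 worlds.
For □◇□¬(p ∧ q):
b: successors {d, h}; ◇□¬(p ∧ q) there: d:T, h:F. ✗
d: successors {g}; ◇□¬(p ∧ q) there: g:F. ✗
g: no successors, so □◇□¬(p ∧ q) holds vacuously. ✓
h: no successors, so □◇□¬(p ∧ q) holds vacuously. ✓
— 2 worlds.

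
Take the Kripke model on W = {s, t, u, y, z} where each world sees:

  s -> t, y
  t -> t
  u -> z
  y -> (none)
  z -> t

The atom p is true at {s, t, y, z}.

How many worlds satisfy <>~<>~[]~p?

s: successors {t, y}; ~<>~[]~p there: t:F, y:T. ✓
t: successors {t}; ~<>~[]~p there: t:F. ✗
u: successors {z}; ~<>~[]~p there: z:F. ✗
y: no successors, so <>~<>~[]~p fails. ✗
z: successors {t}; ~<>~[]~p there: t:F. ✗
Satisfying worlds: {s}.

1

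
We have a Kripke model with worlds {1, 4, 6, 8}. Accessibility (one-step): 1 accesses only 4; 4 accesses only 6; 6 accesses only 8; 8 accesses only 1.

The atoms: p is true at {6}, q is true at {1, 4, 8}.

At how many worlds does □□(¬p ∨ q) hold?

1: successors {4}; □(¬p ∨ q) there: 4:F. ✗
4: successors {6}; □(¬p ∨ q) there: 6:T. ✓
6: successors {8}; □(¬p ∨ q) there: 8:T. ✓
8: successors {1}; □(¬p ∨ q) there: 1:T. ✓
Satisfying worlds: {4, 6, 8}.

3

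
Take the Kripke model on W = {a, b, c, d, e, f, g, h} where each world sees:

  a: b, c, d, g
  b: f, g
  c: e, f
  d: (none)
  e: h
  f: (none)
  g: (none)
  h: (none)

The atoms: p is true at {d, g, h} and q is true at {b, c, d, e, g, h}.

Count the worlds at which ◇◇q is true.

a: successors {b, c, d, g}; ◇q there: b:T, c:T, d:F, g:F. ✓
b: successors {f, g}; ◇q there: f:F, g:F. ✗
c: successors {e, f}; ◇q there: e:T, f:F. ✓
d: no successors, so ◇◇q fails. ✗
e: successors {h}; ◇q there: h:F. ✗
f: no successors, so ◇◇q fails. ✗
g: no successors, so ◇◇q fails. ✗
h: no successors, so ◇◇q fails. ✗
Satisfying worlds: {a, c}.

2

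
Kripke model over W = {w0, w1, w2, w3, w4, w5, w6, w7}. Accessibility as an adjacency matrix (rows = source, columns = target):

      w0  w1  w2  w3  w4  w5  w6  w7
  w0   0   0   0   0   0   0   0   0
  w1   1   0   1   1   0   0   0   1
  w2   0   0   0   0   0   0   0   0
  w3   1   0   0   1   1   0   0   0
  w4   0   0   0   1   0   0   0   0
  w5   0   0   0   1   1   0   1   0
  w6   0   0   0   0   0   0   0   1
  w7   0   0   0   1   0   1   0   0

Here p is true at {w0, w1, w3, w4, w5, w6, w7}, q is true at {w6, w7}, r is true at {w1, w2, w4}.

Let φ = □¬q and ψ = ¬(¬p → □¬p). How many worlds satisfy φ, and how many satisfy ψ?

5 and 0

For □¬q:
w0: no successors, so □¬q holds vacuously. ✓
w1: successors {w0, w2, w3, w7}; ¬q there: w0:T, w2:T, w3:T, w7:F. ✗
w2: no successors, so □¬q holds vacuously. ✓
w3: successors {w0, w3, w4}; ¬q there: w0:T, w3:T, w4:T. ✓
w4: successors {w3}; ¬q there: w3:T. ✓
w5: successors {w3, w4, w6}; ¬q there: w3:T, w4:T, w6:F. ✗
w6: successors {w7}; ¬q there: w7:F. ✗
w7: successors {w3, w5}; ¬q there: w3:T, w5:T. ✓
— 5 worlds.
For ¬(¬p → □¬p):
w0: ¬p → □¬p is T. ✗
w1: ¬p → □¬p is T. ✗
w2: ¬p → □¬p is T. ✗
w3: ¬p → □¬p is T. ✗
w4: ¬p → □¬p is T. ✗
w5: ¬p → □¬p is T. ✗
w6: ¬p → □¬p is T. ✗
w7: ¬p → □¬p is T. ✗
— 0 worlds.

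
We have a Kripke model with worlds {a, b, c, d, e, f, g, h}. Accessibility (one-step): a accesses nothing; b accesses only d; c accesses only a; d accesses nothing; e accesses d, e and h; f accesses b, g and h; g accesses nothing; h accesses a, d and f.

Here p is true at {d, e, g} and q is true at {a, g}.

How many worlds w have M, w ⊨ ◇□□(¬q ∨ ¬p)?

5

a: no successors, so ◇□□(¬q ∨ ¬p) fails. ✗
b: successors {d}; □□(¬q ∨ ¬p) there: d:T. ✓
c: successors {a}; □□(¬q ∨ ¬p) there: a:T. ✓
d: no successors, so ◇□□(¬q ∨ ¬p) fails. ✗
e: successors {d, e, h}; □□(¬q ∨ ¬p) there: d:T, e:T, h:F. ✓
f: successors {b, g, h}; □□(¬q ∨ ¬p) there: b:T, g:T, h:F. ✓
g: no successors, so ◇□□(¬q ∨ ¬p) fails. ✗
h: successors {a, d, f}; □□(¬q ∨ ¬p) there: a:T, d:T, f:T. ✓
Satisfying worlds: {b, c, e, f, h}.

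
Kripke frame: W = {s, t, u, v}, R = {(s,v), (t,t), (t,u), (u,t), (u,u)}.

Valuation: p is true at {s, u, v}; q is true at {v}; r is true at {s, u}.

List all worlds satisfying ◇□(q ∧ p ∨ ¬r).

s: successors {v}; □(q ∧ p ∨ ¬r) there: v:T. ✓
t: successors {t, u}; □(q ∧ p ∨ ¬r) there: t:F, u:F. ✗
u: successors {t, u}; □(q ∧ p ∨ ¬r) there: t:F, u:F. ✗
v: no successors, so ◇□(q ∧ p ∨ ¬r) fails. ✗

{s}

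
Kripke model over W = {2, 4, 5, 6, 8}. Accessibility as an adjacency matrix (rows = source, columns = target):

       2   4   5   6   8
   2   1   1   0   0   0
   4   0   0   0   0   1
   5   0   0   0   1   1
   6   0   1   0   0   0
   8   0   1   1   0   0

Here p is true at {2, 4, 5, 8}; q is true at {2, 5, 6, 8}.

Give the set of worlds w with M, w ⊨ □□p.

2: successors {2, 4}; □p there: 2:T, 4:T. ✓
4: successors {8}; □p there: 8:T. ✓
5: successors {6, 8}; □p there: 6:T, 8:T. ✓
6: successors {4}; □p there: 4:T. ✓
8: successors {4, 5}; □p there: 4:T, 5:F. ✗

{2, 4, 5, 6}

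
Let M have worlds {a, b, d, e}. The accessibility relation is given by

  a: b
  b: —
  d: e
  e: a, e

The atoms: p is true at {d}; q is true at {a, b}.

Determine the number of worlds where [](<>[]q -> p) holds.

a: successors {b}; <>[]q -> p there: b:T. ✓
b: no successors, so [](<>[]q -> p) holds vacuously. ✓
d: successors {e}; <>[]q -> p there: e:F. ✗
e: successors {a, e}; <>[]q -> p there: a:F, e:F. ✗
Satisfying worlds: {a, b}.

2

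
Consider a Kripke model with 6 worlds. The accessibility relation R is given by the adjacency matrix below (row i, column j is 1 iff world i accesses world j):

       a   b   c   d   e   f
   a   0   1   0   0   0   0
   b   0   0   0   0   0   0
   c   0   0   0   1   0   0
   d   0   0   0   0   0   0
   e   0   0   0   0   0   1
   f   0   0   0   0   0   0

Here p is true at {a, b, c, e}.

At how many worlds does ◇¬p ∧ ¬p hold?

a: ◇¬p is F, ¬p is F. ✗
b: ◇¬p is F, ¬p is F. ✗
c: ◇¬p is T, ¬p is F. ✗
d: ◇¬p is F, ¬p is T. ✗
e: ◇¬p is T, ¬p is F. ✗
f: ◇¬p is F, ¬p is T. ✗
Satisfying worlds: ∅.

0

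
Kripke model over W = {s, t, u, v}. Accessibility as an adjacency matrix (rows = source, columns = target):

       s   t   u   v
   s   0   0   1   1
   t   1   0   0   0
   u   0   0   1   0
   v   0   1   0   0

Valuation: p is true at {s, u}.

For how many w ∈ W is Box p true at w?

2

s: successors {u, v}; p there: u:T, v:F. ✗
t: successors {s}; p there: s:T. ✓
u: successors {u}; p there: u:T. ✓
v: successors {t}; p there: t:F. ✗
Satisfying worlds: {t, u}.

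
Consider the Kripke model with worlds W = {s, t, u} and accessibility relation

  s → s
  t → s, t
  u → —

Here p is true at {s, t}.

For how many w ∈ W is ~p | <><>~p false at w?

s: ~p is F, <><>~p is F. ✗
t: ~p is F, <><>~p is F. ✗
u: ~p is T, <><>~p is F. ✓
Satisfying worlds: {u}.
So ~p | <><>~p fails at the other 2 worlds.

2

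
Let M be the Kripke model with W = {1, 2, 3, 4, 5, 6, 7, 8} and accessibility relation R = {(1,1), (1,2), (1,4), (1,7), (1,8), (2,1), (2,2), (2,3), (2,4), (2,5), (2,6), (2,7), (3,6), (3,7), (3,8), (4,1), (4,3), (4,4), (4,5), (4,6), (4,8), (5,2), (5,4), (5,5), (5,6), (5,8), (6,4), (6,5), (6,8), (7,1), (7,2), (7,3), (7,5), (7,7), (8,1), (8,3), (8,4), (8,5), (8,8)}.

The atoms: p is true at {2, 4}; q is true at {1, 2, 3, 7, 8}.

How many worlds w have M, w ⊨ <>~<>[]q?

1: successors {1, 2, 4, 7, 8}; ~<>[]q there: 1:T, 2:T, 4:T, 7:T, 8:T. ✓
2: successors {1, 2, 3, 4, 5, 6, 7}; ~<>[]q there: 1:T, 2:T, 3:T, 4:T, 5:T, 6:T, 7:T. ✓
3: successors {6, 7, 8}; ~<>[]q there: 6:T, 7:T, 8:T. ✓
4: successors {1, 3, 4, 5, 6, 8}; ~<>[]q there: 1:T, 3:T, 4:T, 5:T, 6:T, 8:T. ✓
5: successors {2, 4, 5, 6, 8}; ~<>[]q there: 2:T, 4:T, 5:T, 6:T, 8:T. ✓
6: successors {4, 5, 8}; ~<>[]q there: 4:T, 5:T, 8:T. ✓
7: successors {1, 2, 3, 5, 7}; ~<>[]q there: 1:T, 2:T, 3:T, 5:T, 7:T. ✓
8: successors {1, 3, 4, 5, 8}; ~<>[]q there: 1:T, 3:T, 4:T, 5:T, 8:T. ✓
Satisfying worlds: {1, 2, 3, 4, 5, 6, 7, 8}.

8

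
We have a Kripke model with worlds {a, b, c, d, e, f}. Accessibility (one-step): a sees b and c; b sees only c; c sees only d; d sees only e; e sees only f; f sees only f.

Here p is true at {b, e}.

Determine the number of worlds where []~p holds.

a: successors {b, c}; ~p there: b:F, c:T. ✗
b: successors {c}; ~p there: c:T. ✓
c: successors {d}; ~p there: d:T. ✓
d: successors {e}; ~p there: e:F. ✗
e: successors {f}; ~p there: f:T. ✓
f: successors {f}; ~p there: f:T. ✓
Satisfying worlds: {b, c, e, f}.

4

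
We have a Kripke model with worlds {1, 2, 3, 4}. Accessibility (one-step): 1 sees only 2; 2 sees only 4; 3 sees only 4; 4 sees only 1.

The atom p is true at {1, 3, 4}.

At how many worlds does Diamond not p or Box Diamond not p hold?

1: Diamond not p is T, Box Diamond not p is F. ✓
2: Diamond not p is F, Box Diamond not p is F. ✗
3: Diamond not p is F, Box Diamond not p is F. ✗
4: Diamond not p is F, Box Diamond not p is T. ✓
Satisfying worlds: {1, 4}.

2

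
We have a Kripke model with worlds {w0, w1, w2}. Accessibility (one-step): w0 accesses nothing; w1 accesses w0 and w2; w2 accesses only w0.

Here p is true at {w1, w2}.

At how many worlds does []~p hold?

w0: no successors, so []~p holds vacuously. ✓
w1: successors {w0, w2}; ~p there: w0:T, w2:F. ✗
w2: successors {w0}; ~p there: w0:T. ✓
Satisfying worlds: {w0, w2}.

2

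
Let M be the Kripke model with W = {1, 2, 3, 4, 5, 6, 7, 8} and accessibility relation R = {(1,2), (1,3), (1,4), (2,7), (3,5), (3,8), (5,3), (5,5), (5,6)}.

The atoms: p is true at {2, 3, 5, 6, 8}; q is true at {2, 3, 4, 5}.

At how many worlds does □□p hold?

1: successors {2, 3, 4}; □p there: 2:F, 3:T, 4:T. ✗
2: successors {7}; □p there: 7:T. ✓
3: successors {5, 8}; □p there: 5:T, 8:T. ✓
4: no successors, so □□p holds vacuously. ✓
5: successors {3, 5, 6}; □p there: 3:T, 5:T, 6:T. ✓
6: no successors, so □□p holds vacuously. ✓
7: no successors, so □□p holds vacuously. ✓
8: no successors, so □□p holds vacuously. ✓
Satisfying worlds: {2, 3, 4, 5, 6, 7, 8}.

7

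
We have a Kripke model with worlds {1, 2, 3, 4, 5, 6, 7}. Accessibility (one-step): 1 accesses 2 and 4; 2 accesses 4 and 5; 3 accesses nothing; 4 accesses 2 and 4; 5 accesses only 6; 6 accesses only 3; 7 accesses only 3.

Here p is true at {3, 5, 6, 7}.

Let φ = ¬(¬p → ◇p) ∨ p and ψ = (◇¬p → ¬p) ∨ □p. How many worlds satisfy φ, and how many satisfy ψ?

For ¬(¬p → ◇p) ∨ p:
1: ¬(¬p → ◇p) is T, p is F. ✓
2: ¬(¬p → ◇p) is F, p is F. ✗
3: ¬(¬p → ◇p) is F, p is T. ✓
4: ¬(¬p → ◇p) is T, p is F. ✓
5: ¬(¬p → ◇p) is F, p is T. ✓
6: ¬(¬p → ◇p) is F, p is T. ✓
7: ¬(¬p → ◇p) is F, p is T. ✓
— 6 worlds.
For (◇¬p → ¬p) ∨ □p:
1: ◇¬p → ¬p is T, □p is F. ✓
2: ◇¬p → ¬p is T, □p is F. ✓
3: ◇¬p → ¬p is T, □p is T. ✓
4: ◇¬p → ¬p is T, □p is F. ✓
5: ◇¬p → ¬p is T, □p is T. ✓
6: ◇¬p → ¬p is T, □p is T. ✓
7: ◇¬p → ¬p is T, □p is T. ✓
— 7 worlds.

6 and 7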